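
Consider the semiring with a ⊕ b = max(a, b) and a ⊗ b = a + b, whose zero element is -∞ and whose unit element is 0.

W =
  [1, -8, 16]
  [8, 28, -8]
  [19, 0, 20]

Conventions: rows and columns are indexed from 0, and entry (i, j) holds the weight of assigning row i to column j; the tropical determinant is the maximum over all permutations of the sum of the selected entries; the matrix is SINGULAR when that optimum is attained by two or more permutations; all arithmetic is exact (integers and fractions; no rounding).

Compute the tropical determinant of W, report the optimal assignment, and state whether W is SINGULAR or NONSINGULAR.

σ = (0, 1, 2): 1 + 28 + 20 = 49
σ = (0, 2, 1): 1 + (-8) + 0 = -7
σ = (1, 0, 2): (-8) + 8 + 20 = 20
σ = (1, 2, 0): (-8) + (-8) + 19 = 3
σ = (2, 0, 1): 16 + 8 + 0 = 24
σ = (2, 1, 0): 16 + 28 + 19 = 63
Optimal value attained by: σ = (2, 1, 0).
Answer: det⊕(W) = 63; verdict: NONSINGULAR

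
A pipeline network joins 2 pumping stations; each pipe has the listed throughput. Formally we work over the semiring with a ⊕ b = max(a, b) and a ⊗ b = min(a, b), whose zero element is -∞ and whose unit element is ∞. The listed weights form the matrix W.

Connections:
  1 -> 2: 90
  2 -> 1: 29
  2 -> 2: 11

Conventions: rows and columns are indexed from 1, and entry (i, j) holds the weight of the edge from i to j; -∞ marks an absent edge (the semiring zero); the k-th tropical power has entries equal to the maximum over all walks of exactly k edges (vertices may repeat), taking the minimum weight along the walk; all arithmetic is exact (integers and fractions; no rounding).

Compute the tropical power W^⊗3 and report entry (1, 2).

W^⊗2:
  [29, 11]
  [11, 29]
W^⊗3:
  [11, 29]
  [29, 11]
Key observation: the optimum is the walk 1->2->1->2, with weight 90 min 29 min 90 = 29.
Optimal value attained by: walk 1->2->1->2.
Answer: (W^⊗3)[1][2] = 29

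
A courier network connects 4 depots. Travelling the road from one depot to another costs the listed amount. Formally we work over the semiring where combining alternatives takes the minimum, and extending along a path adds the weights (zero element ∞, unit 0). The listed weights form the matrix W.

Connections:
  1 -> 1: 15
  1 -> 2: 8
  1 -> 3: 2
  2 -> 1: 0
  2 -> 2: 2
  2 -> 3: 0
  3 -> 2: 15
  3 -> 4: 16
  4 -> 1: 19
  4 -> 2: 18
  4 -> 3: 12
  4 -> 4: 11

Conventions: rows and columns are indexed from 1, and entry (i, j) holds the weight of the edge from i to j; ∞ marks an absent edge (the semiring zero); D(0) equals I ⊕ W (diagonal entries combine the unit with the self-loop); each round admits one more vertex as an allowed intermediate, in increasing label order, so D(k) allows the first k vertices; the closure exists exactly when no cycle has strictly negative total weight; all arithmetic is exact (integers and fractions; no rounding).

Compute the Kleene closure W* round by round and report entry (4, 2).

D(0):
  [0, 8, 2, ∞]
  [0, 0, 0, ∞]
  [∞, 15, 0, 16]
  [19, 18, 12, 0]
D(1):
  [0, 8, 2, ∞]
  [0, 0, 0, ∞]
  [∞, 15, 0, 16]
  [19, 18, 12, 0]
D(2):
  [0, 8, 2, ∞]
  [0, 0, 0, ∞]
  [15, 15, 0, 16]
  [18, 18, 12, 0]
D(3):
  [0, 8, 2, 18]
  [0, 0, 0, 16]
  [15, 15, 0, 16]
  [18, 18, 12, 0]
D(4):
  [0, 8, 2, 18]
  [0, 0, 0, 16]
  [15, 15, 0, 16]
  [18, 18, 12, 0]
Answer: W*[4][2] = 18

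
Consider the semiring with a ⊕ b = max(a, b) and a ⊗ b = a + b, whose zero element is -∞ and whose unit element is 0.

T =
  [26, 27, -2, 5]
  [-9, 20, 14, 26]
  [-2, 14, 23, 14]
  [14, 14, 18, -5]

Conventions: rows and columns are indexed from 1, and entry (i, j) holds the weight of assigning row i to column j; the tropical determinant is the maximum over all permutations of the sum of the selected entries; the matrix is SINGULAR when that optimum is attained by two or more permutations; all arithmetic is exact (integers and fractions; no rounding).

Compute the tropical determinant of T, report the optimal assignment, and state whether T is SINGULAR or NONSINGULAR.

σ = (1, 2, 3, 4): 26 + 20 + 23 + (-5) = 64
σ = (1, 2, 4, 3): 26 + 20 + 14 + 18 = 78
σ = (1, 3, 2, 4): 26 + 14 + 14 + (-5) = 49
σ = (1, 3, 4, 2): 26 + 14 + 14 + 14 = 68
σ = (1, 4, 2, 3): 26 + 26 + 14 + 18 = 84
σ = (1, 4, 3, 2): 26 + 26 + 23 + 14 = 89
σ = (2, 1, 3, 4): 27 + (-9) + 23 + (-5) = 36
σ = (2, 1, 4, 3): 27 + (-9) + 14 + 18 = 50
σ = (2, 3, 1, 4): 27 + 14 + (-2) + (-5) = 34
σ = (2, 3, 4, 1): 27 + 14 + 14 + 14 = 69
σ = (2, 4, 1, 3): 27 + 26 + (-2) + 18 = 69
σ = (2, 4, 3, 1): 27 + 26 + 23 + 14 = 90
σ = (3, 1, 2, 4): (-2) + (-9) + 14 + (-5) = -2
σ = (3, 1, 4, 2): (-2) + (-9) + 14 + 14 = 17
σ = (3, 2, 1, 4): (-2) + 20 + (-2) + (-5) = 11
σ = (3, 2, 4, 1): (-2) + 20 + 14 + 14 = 46
σ = (3, 4, 1, 2): (-2) + 26 + (-2) + 14 = 36
σ = (3, 4, 2, 1): (-2) + 26 + 14 + 14 = 52
σ = (4, 1, 2, 3): 5 + (-9) + 14 + 18 = 28
σ = (4, 1, 3, 2): 5 + (-9) + 23 + 14 = 33
σ = (4, 2, 1, 3): 5 + 20 + (-2) + 18 = 41
σ = (4, 2, 3, 1): 5 + 20 + 23 + 14 = 62
σ = (4, 3, 1, 2): 5 + 14 + (-2) + 14 = 31
σ = (4, 3, 2, 1): 5 + 14 + 14 + 14 = 47
Optimal value attained by: σ = (2, 4, 3, 1).
Answer: det⊕(T) = 90; verdict: NONSINGULAR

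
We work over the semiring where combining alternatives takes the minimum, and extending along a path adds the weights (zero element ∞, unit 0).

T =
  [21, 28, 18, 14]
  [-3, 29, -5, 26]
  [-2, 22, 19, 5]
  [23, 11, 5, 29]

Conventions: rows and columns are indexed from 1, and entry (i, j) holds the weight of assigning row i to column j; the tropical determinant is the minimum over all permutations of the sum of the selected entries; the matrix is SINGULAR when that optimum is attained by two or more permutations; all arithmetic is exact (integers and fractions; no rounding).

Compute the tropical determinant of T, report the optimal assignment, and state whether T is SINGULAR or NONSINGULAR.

σ = (1, 2, 3, 4): 21 + 29 + 19 + 29 = 98
σ = (1, 2, 4, 3): 21 + 29 + 5 + 5 = 60
σ = (1, 3, 2, 4): 21 + (-5) + 22 + 29 = 67
σ = (1, 3, 4, 2): 21 + (-5) + 5 + 11 = 32
σ = (1, 4, 2, 3): 21 + 26 + 22 + 5 = 74
σ = (1, 4, 3, 2): 21 + 26 + 19 + 11 = 77
σ = (2, 1, 3, 4): 28 + (-3) + 19 + 29 = 73
σ = (2, 1, 4, 3): 28 + (-3) + 5 + 5 = 35
σ = (2, 3, 1, 4): 28 + (-5) + (-2) + 29 = 50
σ = (2, 3, 4, 1): 28 + (-5) + 5 + 23 = 51
σ = (2, 4, 1, 3): 28 + 26 + (-2) + 5 = 57
σ = (2, 4, 3, 1): 28 + 26 + 19 + 23 = 96
σ = (3, 1, 2, 4): 18 + (-3) + 22 + 29 = 66
σ = (3, 1, 4, 2): 18 + (-3) + 5 + 11 = 31
σ = (3, 2, 1, 4): 18 + 29 + (-2) + 29 = 74
σ = (3, 2, 4, 1): 18 + 29 + 5 + 23 = 75
σ = (3, 4, 1, 2): 18 + 26 + (-2) + 11 = 53
σ = (3, 4, 2, 1): 18 + 26 + 22 + 23 = 89
σ = (4, 1, 2, 3): 14 + (-3) + 22 + 5 = 38
σ = (4, 1, 3, 2): 14 + (-3) + 19 + 11 = 41
σ = (4, 2, 1, 3): 14 + 29 + (-2) + 5 = 46
σ = (4, 2, 3, 1): 14 + 29 + 19 + 23 = 85
σ = (4, 3, 1, 2): 14 + (-5) + (-2) + 11 = 18
σ = (4, 3, 2, 1): 14 + (-5) + 22 + 23 = 54
Optimal value attained by: σ = (4, 3, 1, 2).
Answer: det⊕(T) = 18; verdict: NONSINGULAR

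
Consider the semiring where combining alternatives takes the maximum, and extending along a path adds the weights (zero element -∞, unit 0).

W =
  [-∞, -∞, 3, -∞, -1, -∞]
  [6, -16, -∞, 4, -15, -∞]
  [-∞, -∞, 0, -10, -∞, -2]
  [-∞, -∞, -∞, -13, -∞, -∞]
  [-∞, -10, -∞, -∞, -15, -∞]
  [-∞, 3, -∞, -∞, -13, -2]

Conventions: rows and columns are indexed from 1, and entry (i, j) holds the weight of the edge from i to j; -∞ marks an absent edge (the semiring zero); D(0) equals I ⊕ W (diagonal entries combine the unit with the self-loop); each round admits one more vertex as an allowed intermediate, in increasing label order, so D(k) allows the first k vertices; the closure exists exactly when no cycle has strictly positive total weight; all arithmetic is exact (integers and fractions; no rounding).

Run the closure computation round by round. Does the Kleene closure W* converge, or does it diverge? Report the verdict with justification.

D(0):
  [0, -∞, 3, -∞, -1, -∞]
  [6, 0, -∞, 4, -15, -∞]
  [-∞, -∞, 0, -10, -∞, -2]
  [-∞, -∞, -∞, 0, -∞, -∞]
  [-∞, -10, -∞, -∞, 0, -∞]
  [-∞, 3, -∞, -∞, -13, 0]
D(1):
  [0, -∞, 3, -∞, -1, -∞]
  [6, 0, 9, 4, 5, -∞]
  [-∞, -∞, 0, -10, -∞, -2]
  [-∞, -∞, -∞, 0, -∞, -∞]
  [-∞, -10, -∞, -∞, 0, -∞]
  [-∞, 3, -∞, -∞, -13, 0]
D(2):
  [0, -∞, 3, -∞, -1, -∞]
  [6, 0, 9, 4, 5, -∞]
  [-∞, -∞, 0, -10, -∞, -2]
  [-∞, -∞, -∞, 0, -∞, -∞]
  [-4, -10, -1, -6, 0, -∞]
  [9, 3, 12, 7, 8, 0]
Detection: at round 3, diagonal entry (6, 6) turns strictly positive.
Key observation: the cycle 6->2->1->3->6 has total weight 3 + 6 + 3 + (-2), which is strictly positive.
Answer: DIVERGES — positive cycle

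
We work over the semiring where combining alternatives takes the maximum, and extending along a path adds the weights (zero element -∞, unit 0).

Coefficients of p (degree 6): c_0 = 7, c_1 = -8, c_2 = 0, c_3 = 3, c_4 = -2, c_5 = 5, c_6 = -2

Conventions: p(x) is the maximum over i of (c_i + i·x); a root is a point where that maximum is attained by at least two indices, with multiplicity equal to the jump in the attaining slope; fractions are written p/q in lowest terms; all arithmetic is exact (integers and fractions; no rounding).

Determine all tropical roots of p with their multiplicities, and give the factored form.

hull edge (i=0, c=7) to (i=5, c=5): slope -2/5, span 5
hull edge (i=5, c=5) to (i=6, c=-2): slope -7, span 1
Factored form: p(x) = -2 ⊗ (x ⊕ 2/5) ⊗ (x ⊕ 2/5) ⊗ (x ⊕ 2/5) ⊗ (x ⊕ 2/5) ⊗ (x ⊕ 2/5) ⊗ (x ⊕ 7)
Answer: roots = 2/5 (mult 5), 7 (mult 1)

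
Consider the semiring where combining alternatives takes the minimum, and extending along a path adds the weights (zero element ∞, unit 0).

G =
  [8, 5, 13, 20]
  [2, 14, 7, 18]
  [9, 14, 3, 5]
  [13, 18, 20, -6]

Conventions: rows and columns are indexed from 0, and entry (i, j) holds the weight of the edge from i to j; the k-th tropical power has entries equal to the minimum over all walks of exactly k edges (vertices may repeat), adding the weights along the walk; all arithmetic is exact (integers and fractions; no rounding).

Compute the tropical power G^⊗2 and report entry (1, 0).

G^⊗2:
  [7, 13, 12, 14]
  [10, 7, 10, 12]
  [12, 14, 6, -1]
  [7, 12, 14, -12]
Key observation: the optimum is the walk 1->0->0, with weight 2 + 8 = 10.
Optimal value attained by: walk 1->0->0.
Answer: (G^⊗2)[1][0] = 10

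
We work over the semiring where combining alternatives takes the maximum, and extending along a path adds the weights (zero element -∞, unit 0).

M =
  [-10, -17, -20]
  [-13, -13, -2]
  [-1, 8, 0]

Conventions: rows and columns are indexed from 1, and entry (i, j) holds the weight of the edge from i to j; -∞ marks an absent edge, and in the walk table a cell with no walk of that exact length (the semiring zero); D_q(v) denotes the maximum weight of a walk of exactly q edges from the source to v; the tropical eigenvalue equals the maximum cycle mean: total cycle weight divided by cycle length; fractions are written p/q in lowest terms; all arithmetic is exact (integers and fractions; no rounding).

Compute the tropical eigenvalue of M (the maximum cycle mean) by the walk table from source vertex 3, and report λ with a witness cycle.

q=0: [-∞, -∞, 0]
q=1: [-1, 8, 0]
q=2: [-1, 8, 6]
q=3: [5, 14, 6]
Optimal cycle mean attained by: cycle 2->3->2, total (-2) + 8, length 2.
Answer: λ = 3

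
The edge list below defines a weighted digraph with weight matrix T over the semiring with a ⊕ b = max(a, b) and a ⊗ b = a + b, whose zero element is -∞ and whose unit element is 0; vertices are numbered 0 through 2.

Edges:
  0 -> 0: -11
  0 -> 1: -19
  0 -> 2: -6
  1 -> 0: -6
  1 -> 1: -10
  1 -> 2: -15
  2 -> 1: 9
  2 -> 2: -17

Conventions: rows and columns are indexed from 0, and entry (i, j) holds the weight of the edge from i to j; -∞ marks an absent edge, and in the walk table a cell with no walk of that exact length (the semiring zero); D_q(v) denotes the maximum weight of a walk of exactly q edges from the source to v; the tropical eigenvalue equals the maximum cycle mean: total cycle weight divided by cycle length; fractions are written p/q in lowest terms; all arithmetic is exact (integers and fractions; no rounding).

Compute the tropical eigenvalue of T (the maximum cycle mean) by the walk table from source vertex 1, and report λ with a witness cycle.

q=0: [-∞, 0, -∞]
q=1: [-6, -10, -15]
q=2: [-16, -6, -12]
q=3: [-12, -3, -21]
Optimal cycle mean attained by: cycle 0->2->1->0, total (-6) + 9 + (-6), length 3.
Answer: λ = -1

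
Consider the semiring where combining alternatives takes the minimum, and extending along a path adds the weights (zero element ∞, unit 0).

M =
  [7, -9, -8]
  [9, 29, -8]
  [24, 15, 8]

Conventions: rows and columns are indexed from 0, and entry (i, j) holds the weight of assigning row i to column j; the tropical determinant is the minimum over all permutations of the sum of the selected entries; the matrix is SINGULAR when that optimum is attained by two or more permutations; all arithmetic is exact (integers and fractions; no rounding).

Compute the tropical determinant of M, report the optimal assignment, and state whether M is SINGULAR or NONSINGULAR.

σ = (0, 1, 2): 7 + 29 + 8 = 44
σ = (0, 2, 1): 7 + (-8) + 15 = 14
σ = (1, 0, 2): (-9) + 9 + 8 = 8
σ = (1, 2, 0): (-9) + (-8) + 24 = 7
σ = (2, 0, 1): (-8) + 9 + 15 = 16
σ = (2, 1, 0): (-8) + 29 + 24 = 45
Optimal value attained by: σ = (1, 2, 0).
Answer: det⊕(M) = 7; verdict: NONSINGULAR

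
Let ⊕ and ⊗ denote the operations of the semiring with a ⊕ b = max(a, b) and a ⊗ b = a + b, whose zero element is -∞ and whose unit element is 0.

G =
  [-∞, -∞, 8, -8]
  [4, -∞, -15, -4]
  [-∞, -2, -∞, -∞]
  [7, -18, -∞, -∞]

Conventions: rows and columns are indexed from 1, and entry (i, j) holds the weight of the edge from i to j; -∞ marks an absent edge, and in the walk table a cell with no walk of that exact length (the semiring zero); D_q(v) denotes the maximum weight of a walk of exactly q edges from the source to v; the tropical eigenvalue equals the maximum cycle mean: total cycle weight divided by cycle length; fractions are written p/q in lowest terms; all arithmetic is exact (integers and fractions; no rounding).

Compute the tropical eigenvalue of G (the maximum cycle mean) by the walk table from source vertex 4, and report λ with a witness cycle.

q=0: [-∞, -∞, -∞, 0]
q=1: [7, -18, -∞, -∞]
q=2: [-14, -∞, 15, -1]
q=3: [6, 13, -6, -22]
q=4: [17, -8, 14, 9]
Optimal cycle mean attained by: cycle 1->3->2->1, total 8 + (-2) + 4, length 3.
Answer: λ = 10/3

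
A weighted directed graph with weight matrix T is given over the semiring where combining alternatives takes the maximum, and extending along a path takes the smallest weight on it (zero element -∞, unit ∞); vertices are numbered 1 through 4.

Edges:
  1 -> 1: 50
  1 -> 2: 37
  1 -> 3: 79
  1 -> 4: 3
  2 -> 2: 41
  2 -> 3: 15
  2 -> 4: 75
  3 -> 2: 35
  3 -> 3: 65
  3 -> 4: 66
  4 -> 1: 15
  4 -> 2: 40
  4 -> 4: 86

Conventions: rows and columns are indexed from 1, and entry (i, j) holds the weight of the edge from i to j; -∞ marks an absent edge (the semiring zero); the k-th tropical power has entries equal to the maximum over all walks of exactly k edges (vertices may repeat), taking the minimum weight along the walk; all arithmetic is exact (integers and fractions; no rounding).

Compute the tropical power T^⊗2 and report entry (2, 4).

T^⊗2:
  [50, 37, 65, 66]
  [15, 41, 15, 75]
  [15, 40, 65, 66]
  [15, 40, 15, 86]
Key observation: the optimum is the walk 2->4->4, with weight 75 min 86 = 75.
Optimal value attained by: walk 2->4->4.
Answer: (T^⊗2)[2][4] = 75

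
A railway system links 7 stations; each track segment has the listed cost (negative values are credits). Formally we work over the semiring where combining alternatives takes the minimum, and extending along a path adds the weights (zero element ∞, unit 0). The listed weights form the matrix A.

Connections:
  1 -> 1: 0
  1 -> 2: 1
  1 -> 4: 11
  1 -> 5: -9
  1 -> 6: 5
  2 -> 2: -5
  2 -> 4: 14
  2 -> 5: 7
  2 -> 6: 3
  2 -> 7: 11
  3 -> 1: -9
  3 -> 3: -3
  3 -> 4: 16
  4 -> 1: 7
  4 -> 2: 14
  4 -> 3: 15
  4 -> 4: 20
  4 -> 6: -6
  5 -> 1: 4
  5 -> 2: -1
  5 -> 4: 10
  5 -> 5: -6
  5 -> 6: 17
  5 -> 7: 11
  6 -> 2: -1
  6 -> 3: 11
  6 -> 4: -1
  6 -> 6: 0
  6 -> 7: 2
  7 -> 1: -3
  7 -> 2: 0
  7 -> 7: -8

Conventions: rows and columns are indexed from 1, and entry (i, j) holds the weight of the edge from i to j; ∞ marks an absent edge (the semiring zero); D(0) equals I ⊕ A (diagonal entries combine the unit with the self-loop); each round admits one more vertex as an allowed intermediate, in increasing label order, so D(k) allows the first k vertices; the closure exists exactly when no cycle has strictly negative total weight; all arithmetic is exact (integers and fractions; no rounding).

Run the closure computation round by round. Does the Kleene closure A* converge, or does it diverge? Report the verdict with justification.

Detection: at round 0, diagonal entry (2, 2) turns strictly negative.
Key observation: the cycle 2->2 has total weight (-5), which is strictly negative.
Answer: DIVERGES — negative cycle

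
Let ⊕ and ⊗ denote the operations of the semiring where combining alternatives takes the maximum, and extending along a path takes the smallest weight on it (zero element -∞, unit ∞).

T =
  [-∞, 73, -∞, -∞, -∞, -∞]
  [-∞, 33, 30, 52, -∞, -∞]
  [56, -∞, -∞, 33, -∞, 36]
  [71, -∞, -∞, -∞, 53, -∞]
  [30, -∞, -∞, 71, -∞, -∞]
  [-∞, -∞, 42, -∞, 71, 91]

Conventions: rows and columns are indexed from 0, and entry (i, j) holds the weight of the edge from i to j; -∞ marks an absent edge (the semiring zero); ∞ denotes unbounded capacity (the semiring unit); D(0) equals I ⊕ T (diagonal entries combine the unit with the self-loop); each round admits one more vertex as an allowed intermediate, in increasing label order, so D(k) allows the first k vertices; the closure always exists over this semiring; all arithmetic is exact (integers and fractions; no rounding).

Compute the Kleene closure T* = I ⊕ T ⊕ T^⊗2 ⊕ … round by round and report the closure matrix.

D(0):
  [∞, 73, -∞, -∞, -∞, -∞]
  [-∞, ∞, 30, 52, -∞, -∞]
  [56, -∞, ∞, 33, -∞, 36]
  [71, -∞, -∞, ∞, 53, -∞]
  [30, -∞, -∞, 71, ∞, -∞]
  [-∞, -∞, 42, -∞, 71, ∞]
D(1):
  [∞, 73, -∞, -∞, -∞, -∞]
  [-∞, ∞, 30, 52, -∞, -∞]
  [56, 56, ∞, 33, -∞, 36]
  [71, 71, -∞, ∞, 53, -∞]
  [30, 30, -∞, 71, ∞, -∞]
  [-∞, -∞, 42, -∞, 71, ∞]
D(2):
  [∞, 73, 30, 52, -∞, -∞]
  [-∞, ∞, 30, 52, -∞, -∞]
  [56, 56, ∞, 52, -∞, 36]
  [71, 71, 30, ∞, 53, -∞]
  [30, 30, 30, 71, ∞, -∞]
  [-∞, -∞, 42, -∞, 71, ∞]
D(3):
  [∞, 73, 30, 52, -∞, 30]
  [30, ∞, 30, 52, -∞, 30]
  [56, 56, ∞, 52, -∞, 36]
  [71, 71, 30, ∞, 53, 30]
  [30, 30, 30, 71, ∞, 30]
  [42, 42, 42, 42, 71, ∞]
D(4):
  [∞, 73, 30, 52, 52, 30]
  [52, ∞, 30, 52, 52, 30]
  [56, 56, ∞, 52, 52, 36]
  [71, 71, 30, ∞, 53, 30]
  [71, 71, 30, 71, ∞, 30]
  [42, 42, 42, 42, 71, ∞]
D(5):
  [∞, 73, 30, 52, 52, 30]
  [52, ∞, 30, 52, 52, 30]
  [56, 56, ∞, 52, 52, 36]
  [71, 71, 30, ∞, 53, 30]
  [71, 71, 30, 71, ∞, 30]
  [71, 71, 42, 71, 71, ∞]
D(6):
  [∞, 73, 30, 52, 52, 30]
  [52, ∞, 30, 52, 52, 30]
  [56, 56, ∞, 52, 52, 36]
  [71, 71, 30, ∞, 53, 30]
  [71, 71, 30, 71, ∞, 30]
  [71, 71, 42, 71, 71, ∞]
Answer: T* = [[∞, 73, 30, 52, 52, 30], [52, ∞, 30, 52, 52, 30], [56, 56, ∞, 52, 52, 36], [71, 71, 30, ∞, 53, 30], [71, 71, 30, 71, ∞, 30], [71, 71, 42, 71, 71, ∞]]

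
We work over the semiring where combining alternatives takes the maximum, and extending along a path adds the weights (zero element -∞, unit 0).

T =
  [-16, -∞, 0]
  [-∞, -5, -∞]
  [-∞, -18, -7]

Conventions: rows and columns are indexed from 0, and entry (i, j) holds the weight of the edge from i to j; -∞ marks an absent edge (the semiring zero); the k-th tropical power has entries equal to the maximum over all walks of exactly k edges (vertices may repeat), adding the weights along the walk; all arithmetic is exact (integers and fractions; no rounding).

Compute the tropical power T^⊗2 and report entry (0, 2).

T^⊗2:
  [-32, -18, -7]
  [-∞, -10, -∞]
  [-∞, -23, -14]
Key observation: the optimum is the walk 0->2->2, with weight 0 + (-7) = -7.
Optimal value attained by: walk 0->2->2.
Answer: (T^⊗2)[0][2] = -7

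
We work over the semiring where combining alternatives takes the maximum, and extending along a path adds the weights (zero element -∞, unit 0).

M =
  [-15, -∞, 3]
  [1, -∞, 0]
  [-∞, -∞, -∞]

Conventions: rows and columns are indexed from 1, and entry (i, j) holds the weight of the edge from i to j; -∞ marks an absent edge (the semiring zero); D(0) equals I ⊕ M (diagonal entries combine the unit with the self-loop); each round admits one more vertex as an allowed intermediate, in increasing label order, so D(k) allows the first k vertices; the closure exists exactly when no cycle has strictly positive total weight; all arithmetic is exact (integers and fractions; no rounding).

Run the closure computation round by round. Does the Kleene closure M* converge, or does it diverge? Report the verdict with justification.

D(0):
  [0, -∞, 3]
  [1, 0, 0]
  [-∞, -∞, 0]
D(1):
  [0, -∞, 3]
  [1, 0, 4]
  [-∞, -∞, 0]
D(2):
  [0, -∞, 3]
  [1, 0, 4]
  [-∞, -∞, 0]
D(3):
  [0, -∞, 3]
  [1, 0, 4]
  [-∞, -∞, 0]
Key observation: every diagonal entry stays at the unit through all rounds, so no improving cycle exists.
Answer: CONVERGES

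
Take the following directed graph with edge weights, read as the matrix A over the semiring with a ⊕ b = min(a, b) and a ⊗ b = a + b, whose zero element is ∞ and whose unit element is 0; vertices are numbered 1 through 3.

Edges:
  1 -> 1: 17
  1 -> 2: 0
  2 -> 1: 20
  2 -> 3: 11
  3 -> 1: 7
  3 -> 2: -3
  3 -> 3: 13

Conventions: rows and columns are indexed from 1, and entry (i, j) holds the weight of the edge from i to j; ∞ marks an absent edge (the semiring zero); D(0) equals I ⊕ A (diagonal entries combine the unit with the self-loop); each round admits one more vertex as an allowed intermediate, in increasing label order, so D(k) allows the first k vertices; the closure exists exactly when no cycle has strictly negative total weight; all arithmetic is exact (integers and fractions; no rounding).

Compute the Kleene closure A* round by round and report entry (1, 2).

D(0):
  [0, 0, ∞]
  [20, 0, 11]
  [7, -3, 0]
D(1):
  [0, 0, ∞]
  [20, 0, 11]
  [7, -3, 0]
D(2):
  [0, 0, 11]
  [20, 0, 11]
  [7, -3, 0]
D(3):
  [0, 0, 11]
  [18, 0, 11]
  [7, -3, 0]
Answer: A*[1][2] = 0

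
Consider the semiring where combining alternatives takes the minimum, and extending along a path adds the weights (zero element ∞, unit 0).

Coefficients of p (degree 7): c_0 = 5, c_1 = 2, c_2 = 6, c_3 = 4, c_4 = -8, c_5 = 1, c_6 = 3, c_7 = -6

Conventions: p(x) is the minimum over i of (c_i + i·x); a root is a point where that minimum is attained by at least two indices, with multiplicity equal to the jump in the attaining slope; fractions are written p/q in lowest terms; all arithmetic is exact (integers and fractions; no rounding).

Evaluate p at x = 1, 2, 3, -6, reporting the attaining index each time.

p(1) = min(5+0·1=5, 2+1·1=3, 6+2·1=8, 4+3·1=7, -8+4·1=-4, 1+5·1=6, 3+6·1=9, -6+7·1=1) = -4 (attained by i=4)
p(2) = min(5+0·2=5, 2+1·2=4, 6+2·2=10, 4+3·2=10, -8+4·2=0, 1+5·2=11, 3+6·2=15, -6+7·2=8) = 0 (attained by i=4)
p(3) = min(5+0·3=5, 2+1·3=5, 6+2·3=12, 4+3·3=13, -8+4·3=4, 1+5·3=16, 3+6·3=21, -6+7·3=15) = 4 (attained by i=4)
p(-6) = min(5+0·(-6)=5, 2+1·(-6)=-4, 6+2·(-6)=-6, 4+3·(-6)=-14, -8+4·(-6)=-32, 1+5·(-6)=-29, 3+6·(-6)=-33, -6+7·(-6)=-48) = -48 (attained by i=7)
Answer: p(1) = -4; p(2) = 0; p(3) = 4; p(-6) = -48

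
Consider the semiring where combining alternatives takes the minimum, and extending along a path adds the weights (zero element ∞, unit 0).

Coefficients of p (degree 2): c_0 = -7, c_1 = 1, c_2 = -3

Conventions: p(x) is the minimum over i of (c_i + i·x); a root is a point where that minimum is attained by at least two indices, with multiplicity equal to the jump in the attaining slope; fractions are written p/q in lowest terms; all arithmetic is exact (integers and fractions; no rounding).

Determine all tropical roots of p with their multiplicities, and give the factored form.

hull edge (i=0, c=-7) to (i=2, c=-3): slope 2, span 2
Factored form: p(x) = -3 ⊗ (x ⊕ (-2)) ⊗ (x ⊕ (-2))
Answer: roots = -2 (mult 2)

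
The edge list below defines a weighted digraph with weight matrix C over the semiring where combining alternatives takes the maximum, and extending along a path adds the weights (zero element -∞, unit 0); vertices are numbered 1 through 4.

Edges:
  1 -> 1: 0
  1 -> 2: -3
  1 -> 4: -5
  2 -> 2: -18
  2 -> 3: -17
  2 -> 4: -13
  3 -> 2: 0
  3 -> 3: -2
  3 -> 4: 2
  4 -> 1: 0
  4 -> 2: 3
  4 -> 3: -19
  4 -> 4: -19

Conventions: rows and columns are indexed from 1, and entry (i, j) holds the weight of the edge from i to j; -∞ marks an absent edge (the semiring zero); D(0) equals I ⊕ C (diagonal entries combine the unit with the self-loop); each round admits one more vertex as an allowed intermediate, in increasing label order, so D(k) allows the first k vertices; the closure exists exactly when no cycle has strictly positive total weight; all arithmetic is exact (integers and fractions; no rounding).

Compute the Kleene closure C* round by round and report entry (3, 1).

D(0):
  [0, -3, -∞, -5]
  [-∞, 0, -17, -13]
  [-∞, 0, 0, 2]
  [0, 3, -19, 0]
D(1):
  [0, -3, -∞, -5]
  [-∞, 0, -17, -13]
  [-∞, 0, 0, 2]
  [0, 3, -19, 0]
D(2):
  [0, -3, -20, -5]
  [-∞, 0, -17, -13]
  [-∞, 0, 0, 2]
  [0, 3, -14, 0]
D(3):
  [0, -3, -20, -5]
  [-∞, 0, -17, -13]
  [-∞, 0, 0, 2]
  [0, 3, -14, 0]
D(4):
  [0, -2, -19, -5]
  [-13, 0, -17, -13]
  [2, 5, 0, 2]
  [0, 3, -14, 0]
Answer: C*[3][1] = 2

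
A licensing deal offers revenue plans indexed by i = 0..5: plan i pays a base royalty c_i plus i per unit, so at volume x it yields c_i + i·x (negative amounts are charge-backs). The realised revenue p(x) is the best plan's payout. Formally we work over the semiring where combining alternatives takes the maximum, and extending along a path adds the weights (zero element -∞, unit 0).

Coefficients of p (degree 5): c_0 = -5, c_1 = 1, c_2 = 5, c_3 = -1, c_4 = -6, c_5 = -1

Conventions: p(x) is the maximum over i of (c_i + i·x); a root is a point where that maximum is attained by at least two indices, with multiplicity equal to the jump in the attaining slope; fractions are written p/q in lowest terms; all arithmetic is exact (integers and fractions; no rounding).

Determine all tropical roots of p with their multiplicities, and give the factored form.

hull edge (i=0, c=-5) to (i=1, c=1): slope 6, span 1
hull edge (i=1, c=1) to (i=2, c=5): slope 4, span 1
hull edge (i=2, c=5) to (i=5, c=-1): slope -2, span 3
Factored form: p(x) = -1 ⊗ (x ⊕ (-6)) ⊗ (x ⊕ (-4)) ⊗ (x ⊕ 2) ⊗ (x ⊕ 2) ⊗ (x ⊕ 2)
Answer: roots = -6 (mult 1), -4 (mult 1), 2 (mult 3)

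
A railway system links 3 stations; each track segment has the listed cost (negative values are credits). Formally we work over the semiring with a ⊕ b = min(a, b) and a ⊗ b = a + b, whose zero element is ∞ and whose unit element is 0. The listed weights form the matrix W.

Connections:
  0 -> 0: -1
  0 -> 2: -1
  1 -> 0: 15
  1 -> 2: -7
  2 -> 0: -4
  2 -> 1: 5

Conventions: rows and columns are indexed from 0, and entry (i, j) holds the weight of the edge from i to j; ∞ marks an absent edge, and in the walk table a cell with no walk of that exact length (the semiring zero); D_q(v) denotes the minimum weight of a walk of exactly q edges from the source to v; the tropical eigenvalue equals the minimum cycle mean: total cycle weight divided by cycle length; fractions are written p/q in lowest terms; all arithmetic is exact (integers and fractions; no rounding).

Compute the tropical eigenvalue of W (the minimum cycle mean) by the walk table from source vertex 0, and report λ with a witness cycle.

q=0: [0, ∞, ∞]
q=1: [-1, ∞, -1]
q=2: [-5, 4, -2]
q=3: [-6, 3, -6]
Optimal cycle mean attained by: cycle 0->2->0, total (-1) + (-4), length 2.
Answer: λ = -5/2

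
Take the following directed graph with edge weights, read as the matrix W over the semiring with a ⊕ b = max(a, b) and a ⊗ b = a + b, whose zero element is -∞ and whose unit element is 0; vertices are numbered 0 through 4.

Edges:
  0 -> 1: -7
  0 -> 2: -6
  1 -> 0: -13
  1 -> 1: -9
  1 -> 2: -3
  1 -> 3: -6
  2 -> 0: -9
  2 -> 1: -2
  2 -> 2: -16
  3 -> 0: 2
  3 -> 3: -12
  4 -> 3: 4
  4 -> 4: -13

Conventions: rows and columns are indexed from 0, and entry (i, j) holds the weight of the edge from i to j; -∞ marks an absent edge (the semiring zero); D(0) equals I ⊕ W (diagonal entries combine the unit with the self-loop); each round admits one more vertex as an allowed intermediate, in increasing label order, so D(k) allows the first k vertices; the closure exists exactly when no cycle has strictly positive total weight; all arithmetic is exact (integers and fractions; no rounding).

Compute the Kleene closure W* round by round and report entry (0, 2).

D(0):
  [0, -7, -6, -∞, -∞]
  [-13, 0, -3, -6, -∞]
  [-9, -2, 0, -∞, -∞]
  [2, -∞, -∞, 0, -∞]
  [-∞, -∞, -∞, 4, 0]
D(1):
  [0, -7, -6, -∞, -∞]
  [-13, 0, -3, -6, -∞]
  [-9, -2, 0, -∞, -∞]
  [2, -5, -4, 0, -∞]
  [-∞, -∞, -∞, 4, 0]
D(2):
  [0, -7, -6, -13, -∞]
  [-13, 0, -3, -6, -∞]
  [-9, -2, 0, -8, -∞]
  [2, -5, -4, 0, -∞]
  [-∞, -∞, -∞, 4, 0]
D(3):
  [0, -7, -6, -13, -∞]
  [-12, 0, -3, -6, -∞]
  [-9, -2, 0, -8, -∞]
  [2, -5, -4, 0, -∞]
  [-∞, -∞, -∞, 4, 0]
D(4):
  [0, -7, -6, -13, -∞]
  [-4, 0, -3, -6, -∞]
  [-6, -2, 0, -8, -∞]
  [2, -5, -4, 0, -∞]
  [6, -1, 0, 4, 0]
D(5):
  [0, -7, -6, -13, -∞]
  [-4, 0, -3, -6, -∞]
  [-6, -2, 0, -8, -∞]
  [2, -5, -4, 0, -∞]
  [6, -1, 0, 4, 0]
Answer: W*[0][2] = -6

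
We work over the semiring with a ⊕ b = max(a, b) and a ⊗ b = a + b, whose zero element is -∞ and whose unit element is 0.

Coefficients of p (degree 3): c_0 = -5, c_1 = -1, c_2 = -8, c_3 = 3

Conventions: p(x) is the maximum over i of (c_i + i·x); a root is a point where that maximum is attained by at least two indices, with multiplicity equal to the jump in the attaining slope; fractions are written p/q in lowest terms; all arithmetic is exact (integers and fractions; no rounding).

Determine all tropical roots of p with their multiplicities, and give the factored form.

hull edge (i=0, c=-5) to (i=1, c=-1): slope 4, span 1
hull edge (i=1, c=-1) to (i=3, c=3): slope 2, span 2
Factored form: p(x) = 3 ⊗ (x ⊕ (-4)) ⊗ (x ⊕ (-2)) ⊗ (x ⊕ (-2))
Answer: roots = -4 (mult 1), -2 (mult 2)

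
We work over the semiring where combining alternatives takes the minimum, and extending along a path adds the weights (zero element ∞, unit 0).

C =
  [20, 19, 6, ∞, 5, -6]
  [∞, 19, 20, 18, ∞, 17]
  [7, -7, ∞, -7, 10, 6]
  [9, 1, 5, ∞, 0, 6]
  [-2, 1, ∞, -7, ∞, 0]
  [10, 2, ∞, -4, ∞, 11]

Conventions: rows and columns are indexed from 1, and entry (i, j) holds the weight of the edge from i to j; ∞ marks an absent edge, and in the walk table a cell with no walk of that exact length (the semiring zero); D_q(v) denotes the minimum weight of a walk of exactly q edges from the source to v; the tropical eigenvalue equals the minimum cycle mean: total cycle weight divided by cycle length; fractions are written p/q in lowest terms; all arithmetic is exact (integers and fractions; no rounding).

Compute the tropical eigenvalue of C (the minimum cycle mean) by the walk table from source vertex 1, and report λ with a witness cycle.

q=0: [0, ∞, ∞, ∞, ∞, ∞]
q=1: [20, 19, 6, ∞, 5, -6]
q=2: [3, -4, 26, -10, 16, 5]
q=3: [-1, -9, -5, 1, -10, -4]
q=4: [-12, -12, 5, -17, 1, -10]
q=5: [-8, -16, -12, -14, -17, -18]
q=6: [-19, -19, -9, -24, -14, -17]
Optimal cycle mean attained by: cycle 4->5->4, total 0 + (-7), length 2.
Answer: λ = -7/2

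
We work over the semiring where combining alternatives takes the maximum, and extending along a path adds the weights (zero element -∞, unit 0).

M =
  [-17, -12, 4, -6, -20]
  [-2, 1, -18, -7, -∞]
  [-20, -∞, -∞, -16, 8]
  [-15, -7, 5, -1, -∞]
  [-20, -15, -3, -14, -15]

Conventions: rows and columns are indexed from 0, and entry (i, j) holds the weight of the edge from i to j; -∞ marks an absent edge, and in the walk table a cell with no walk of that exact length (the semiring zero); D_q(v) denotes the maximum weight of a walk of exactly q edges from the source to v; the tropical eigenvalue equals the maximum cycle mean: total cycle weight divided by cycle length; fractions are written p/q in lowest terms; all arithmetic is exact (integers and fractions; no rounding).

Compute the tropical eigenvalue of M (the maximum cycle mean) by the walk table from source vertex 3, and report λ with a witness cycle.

q=0: [-∞, -∞, -∞, 0, -∞]
q=1: [-15, -7, 5, -1, -∞]
q=2: [-9, -6, 4, -2, 13]
q=3: [-7, -2, 10, -1, 12]
q=4: [-4, -1, 9, -2, 18]
q=5: [-2, 3, 15, 4, 17]
Optimal cycle mean attained by: cycle 2->4->2, total 8 + (-3), length 2.
Answer: λ = 5/2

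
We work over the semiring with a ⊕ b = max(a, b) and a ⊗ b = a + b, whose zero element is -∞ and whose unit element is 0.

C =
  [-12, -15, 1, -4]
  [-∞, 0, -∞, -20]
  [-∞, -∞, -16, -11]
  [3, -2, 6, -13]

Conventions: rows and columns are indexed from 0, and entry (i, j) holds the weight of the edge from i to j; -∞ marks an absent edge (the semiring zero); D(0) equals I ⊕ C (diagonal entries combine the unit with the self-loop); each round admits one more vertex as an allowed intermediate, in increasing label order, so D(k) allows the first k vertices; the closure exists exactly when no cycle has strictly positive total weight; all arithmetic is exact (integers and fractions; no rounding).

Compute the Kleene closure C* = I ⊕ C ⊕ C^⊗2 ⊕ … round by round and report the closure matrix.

D(0):
  [0, -15, 1, -4]
  [-∞, 0, -∞, -20]
  [-∞, -∞, 0, -11]
  [3, -2, 6, 0]
D(1):
  [0, -15, 1, -4]
  [-∞, 0, -∞, -20]
  [-∞, -∞, 0, -11]
  [3, -2, 6, 0]
D(2):
  [0, -15, 1, -4]
  [-∞, 0, -∞, -20]
  [-∞, -∞, 0, -11]
  [3, -2, 6, 0]
D(3):
  [0, -15, 1, -4]
  [-∞, 0, -∞, -20]
  [-∞, -∞, 0, -11]
  [3, -2, 6, 0]
D(4):
  [0, -6, 2, -4]
  [-17, 0, -14, -20]
  [-8, -13, 0, -11]
  [3, -2, 6, 0]
Answer: C* = [[0, -6, 2, -4], [-17, 0, -14, -20], [-8, -13, 0, -11], [3, -2, 6, 0]]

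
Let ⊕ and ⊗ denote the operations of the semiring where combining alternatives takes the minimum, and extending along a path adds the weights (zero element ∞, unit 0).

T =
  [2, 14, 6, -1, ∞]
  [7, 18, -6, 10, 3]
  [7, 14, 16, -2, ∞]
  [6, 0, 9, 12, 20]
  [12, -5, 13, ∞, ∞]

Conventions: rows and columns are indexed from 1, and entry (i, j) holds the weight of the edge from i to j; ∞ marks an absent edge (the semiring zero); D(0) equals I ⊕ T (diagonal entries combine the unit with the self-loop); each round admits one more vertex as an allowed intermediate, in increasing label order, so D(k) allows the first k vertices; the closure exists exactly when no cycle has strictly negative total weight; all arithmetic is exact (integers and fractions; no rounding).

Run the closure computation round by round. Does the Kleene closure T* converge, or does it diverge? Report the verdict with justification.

D(0):
  [0, 14, 6, -1, ∞]
  [7, 0, -6, 10, 3]
  [7, 14, 0, -2, ∞]
  [6, 0, 9, 0, 20]
  [12, -5, 13, ∞, 0]
D(1):
  [0, 14, 6, -1, ∞]
  [7, 0, -6, 6, 3]
  [7, 14, 0, -2, ∞]
  [6, 0, 9, 0, 20]
  [12, -5, 13, 11, 0]
Detection: at round 2, diagonal entry (5, 5) turns strictly negative.
Key observation: the cycle 5->2->5 has total weight (-5) + 3, which is strictly negative.
Answer: DIVERGES — negative cycle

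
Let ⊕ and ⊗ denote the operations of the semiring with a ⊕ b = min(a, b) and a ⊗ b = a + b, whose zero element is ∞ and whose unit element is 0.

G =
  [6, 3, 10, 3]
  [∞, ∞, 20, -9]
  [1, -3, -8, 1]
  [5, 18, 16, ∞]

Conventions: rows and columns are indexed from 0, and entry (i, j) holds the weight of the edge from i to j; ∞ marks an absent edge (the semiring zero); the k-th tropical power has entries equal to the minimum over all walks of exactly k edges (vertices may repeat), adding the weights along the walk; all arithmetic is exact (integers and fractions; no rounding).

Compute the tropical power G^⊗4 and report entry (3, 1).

G^⊗2:
  [8, 7, 2, -6]
  [-4, 9, 7, 21]
  [-7, -11, -16, -12]
  [11, 8, 8, 8]
G^⊗3:
  [-1, -1, -6, -2]
  [2, -1, -1, -1]
  [-15, -19, -24, -20]
  [9, 5, 0, -1]
G^⊗4:
  [-5, -9, -14, -10]
  [0, -4, -9, -10]
  [-23, -27, -32, -28]
  [1, -3, -8, -4]
Key observation: the optimum is the walk 3->2->2->2->1, with weight 16 + (-8) + (-8) + (-3) = -3.
Optimal value attained by: walk 3->2->2->2->1.
Answer: (G^⊗4)[3][1] = -3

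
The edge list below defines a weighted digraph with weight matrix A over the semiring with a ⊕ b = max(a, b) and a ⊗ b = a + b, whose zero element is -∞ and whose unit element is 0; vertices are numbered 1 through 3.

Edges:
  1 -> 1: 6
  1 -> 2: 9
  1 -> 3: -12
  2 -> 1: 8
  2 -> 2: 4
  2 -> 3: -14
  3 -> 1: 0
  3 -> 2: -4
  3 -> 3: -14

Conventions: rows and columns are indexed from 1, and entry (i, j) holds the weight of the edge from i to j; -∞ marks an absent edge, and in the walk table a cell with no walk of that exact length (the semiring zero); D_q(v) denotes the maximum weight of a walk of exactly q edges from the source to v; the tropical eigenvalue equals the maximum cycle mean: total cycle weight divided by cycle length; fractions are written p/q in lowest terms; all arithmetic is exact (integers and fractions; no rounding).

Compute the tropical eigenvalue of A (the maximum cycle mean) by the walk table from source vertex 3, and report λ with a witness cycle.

q=0: [-∞, -∞, 0]
q=1: [0, -4, -14]
q=2: [6, 9, -12]
q=3: [17, 15, -5]
Optimal cycle mean attained by: cycle 1->2->1, total 9 + 8, length 2.
Answer: λ = 17/2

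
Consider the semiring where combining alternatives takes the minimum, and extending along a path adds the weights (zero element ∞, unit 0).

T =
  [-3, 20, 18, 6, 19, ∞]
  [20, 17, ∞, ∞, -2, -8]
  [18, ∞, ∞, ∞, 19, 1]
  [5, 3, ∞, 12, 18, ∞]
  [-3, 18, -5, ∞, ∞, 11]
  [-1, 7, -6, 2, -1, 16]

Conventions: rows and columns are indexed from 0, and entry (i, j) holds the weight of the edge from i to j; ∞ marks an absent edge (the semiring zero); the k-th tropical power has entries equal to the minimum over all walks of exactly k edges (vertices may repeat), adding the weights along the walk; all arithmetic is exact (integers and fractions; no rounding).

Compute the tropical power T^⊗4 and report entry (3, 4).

T^⊗2:
  [-6, 9, 14, 3, 16, 12]
  [-9, -1, -14, -6, -9, 8]
  [0, 8, -5, 3, 0, 17]
  [2, 15, 13, 11, 1, -5]
  [-6, 17, 5, 3, 10, -4]
  [-4, 5, -6, 5, 5, -5]
T^⊗3:
  [-9, 6, 6, 0, 7, 1]
  [-12, -3, -14, -3, -3, -13]
  [-3, 6, -5, 6, 6, -4]
  [-6, 2, -11, -3, -6, 7]
  [-9, 3, -10, -2, -5, 6]
  [-7, 2, -11, -3, -6, -5]
T^⊗4:
  [-12, 3, -5, -3, 0, -2]
  [-15, -6, -19, -11, -14, -13]
  [-6, 3, -10, -2, -5, -4]
  [-9, 0, -11, 0, 0, -10]
  [-12, 1, -10, -3, 1, -9]
  [-10, 0, -11, -3, -6, -10]
Key observation: the optimum is the walk 3->1->5->1->4, with weight 3 + (-8) + 7 + (-2) = 0.
Optimal value attained by: walk 3->1->5->1->4.
Answer: (T^⊗4)[3][4] = 0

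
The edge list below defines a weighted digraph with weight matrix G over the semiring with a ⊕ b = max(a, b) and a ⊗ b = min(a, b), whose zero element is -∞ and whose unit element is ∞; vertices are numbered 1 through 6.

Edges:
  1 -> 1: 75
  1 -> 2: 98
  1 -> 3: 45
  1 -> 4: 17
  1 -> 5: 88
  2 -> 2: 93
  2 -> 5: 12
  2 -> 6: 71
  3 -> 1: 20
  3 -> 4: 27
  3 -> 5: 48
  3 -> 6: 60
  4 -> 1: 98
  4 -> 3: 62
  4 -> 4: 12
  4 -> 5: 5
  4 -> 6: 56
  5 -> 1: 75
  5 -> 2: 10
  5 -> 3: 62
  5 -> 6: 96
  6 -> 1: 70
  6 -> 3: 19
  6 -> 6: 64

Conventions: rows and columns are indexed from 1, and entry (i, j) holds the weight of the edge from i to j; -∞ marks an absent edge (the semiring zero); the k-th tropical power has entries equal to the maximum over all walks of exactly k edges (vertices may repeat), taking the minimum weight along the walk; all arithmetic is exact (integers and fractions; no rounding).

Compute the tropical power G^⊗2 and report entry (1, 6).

G^⊗2:
  [75, 93, 62, 27, 75, 88]
  [70, 93, 19, -∞, 12, 71]
  [60, 20, 48, 17, 20, 60]
  [75, 98, 45, 27, 88, 60]
  [75, 75, 45, 27, 75, 64]
  [70, 70, 45, 19, 70, 64]
Key observation: the optimum is the walk 1->5->6, with weight 88 min 96 = 88.
Optimal value attained by: walk 1->5->6.
Answer: (G^⊗2)[1][6] = 88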